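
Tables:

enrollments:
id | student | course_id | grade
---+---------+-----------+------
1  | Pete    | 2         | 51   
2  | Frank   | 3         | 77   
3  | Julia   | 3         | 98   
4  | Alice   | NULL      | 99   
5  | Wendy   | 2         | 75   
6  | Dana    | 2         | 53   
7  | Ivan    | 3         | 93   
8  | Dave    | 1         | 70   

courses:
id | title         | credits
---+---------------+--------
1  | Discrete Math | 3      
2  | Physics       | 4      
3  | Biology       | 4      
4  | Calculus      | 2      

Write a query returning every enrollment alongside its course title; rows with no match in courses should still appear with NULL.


LEFT JOIN keeps every row from enrollments (the left table); where course_id has no match in courses, the course columns become NULL. Walk through each enrollment:
  - enrollment 1 (Pete): course_id=2 -> matches Physics
  - enrollment 2 (Frank): course_id=3 -> matches Biology
  - enrollment 3 (Julia): course_id=3 -> matches Biology
  - enrollment 4 (Alice): course_id=NULL, no match -> kept with NULL
  - enrollment 5 (Wendy): course_id=2 -> matches Physics
  - enrollment 6 (Dana): course_id=2 -> matches Physics
  - enrollment 7 (Ivan): course_id=3 -> matches Biology
  - enrollment 8 (Dave): course_id=1 -> matches Discrete Math
All 8 rows appear; 1 has NULL course.

SQL:
SELECT a.student, b.title AS course
FROM enrollments a
LEFT JOIN courses b ON a.course_id = b.id

Result:
student | course       
--------+--------------
Pete    | Physics      
Frank   | Biology      
Julia   | Biology      
Alice   | NULL         
Wendy   | Physics      
Dana    | Physics      
Ivan    | Biology      
Dave    | Discrete Math


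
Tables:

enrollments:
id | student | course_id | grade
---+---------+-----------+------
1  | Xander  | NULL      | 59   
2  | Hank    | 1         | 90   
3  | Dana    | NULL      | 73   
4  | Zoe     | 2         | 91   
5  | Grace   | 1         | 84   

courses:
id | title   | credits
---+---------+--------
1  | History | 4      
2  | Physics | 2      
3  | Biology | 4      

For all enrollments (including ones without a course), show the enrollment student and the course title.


LEFT JOIN keeps every row from enrollments (the left table); where course_id has no match in courses, the course columns become NULL. Walk through each enrollment:
  - enrollment 1 (Xander): course_id=NULL, no match -> kept with NULL
  - enrollment 2 (Hank): course_id=1 -> matches History
  - enrollment 3 (Dana): course_id=NULL, no match -> kept with NULL
  - enrollment 4 (Zoe): course_id=2 -> matches Physics
  - enrollment 5 (Grace): course_id=1 -> matches History
All 5 rows appear; 2 have NULL course.

SQL:
SELECT a.student, b.title AS course
FROM enrollments a
LEFT JOIN courses b ON a.course_id = b.id

Result:
student | course 
--------+--------
Xander  | NULL   
Hank    | History
Dana    | NULL   
Zoe     | Physics
Grace   | History


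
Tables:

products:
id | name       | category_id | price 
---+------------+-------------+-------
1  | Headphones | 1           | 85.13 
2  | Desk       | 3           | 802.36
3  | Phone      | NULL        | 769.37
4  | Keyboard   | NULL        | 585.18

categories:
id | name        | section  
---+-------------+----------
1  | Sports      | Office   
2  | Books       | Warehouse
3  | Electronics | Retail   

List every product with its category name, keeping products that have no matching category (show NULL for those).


LEFT JOIN keeps every row from products (the left table); where category_id has no match in categories, the category columns become NULL. Walk through each product:
  - product 1 (Headphones): category_id=1 -> matches Sports
  - product 2 (Desk): category_id=3 -> matches Electronics
  - product 3 (Phone): category_id=NULL, no match -> kept with NULL
  - product 4 (Keyboard): category_id=NULL, no match -> kept with NULL
All 4 rows appear; 2 have NULL category.

SQL:
SELECT a.name, b.name AS category
FROM products a
LEFT JOIN categories b ON a.category_id = b.id

Result:
name       | category   
-----------+------------
Headphones | Sports     
Desk       | Electronics
Phone      | NULL       
Keyboard   | NULL       


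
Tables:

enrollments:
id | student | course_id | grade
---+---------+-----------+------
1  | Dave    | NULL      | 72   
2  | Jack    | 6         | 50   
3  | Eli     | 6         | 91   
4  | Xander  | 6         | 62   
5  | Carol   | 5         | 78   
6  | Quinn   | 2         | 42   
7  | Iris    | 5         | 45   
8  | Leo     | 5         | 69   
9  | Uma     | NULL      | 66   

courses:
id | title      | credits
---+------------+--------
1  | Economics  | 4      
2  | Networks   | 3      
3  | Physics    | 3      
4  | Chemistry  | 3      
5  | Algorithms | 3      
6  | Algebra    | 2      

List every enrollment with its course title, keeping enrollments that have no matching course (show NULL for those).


LEFT JOIN keeps every row from enrollments (the left table); where course_id has no match in courses, the course columns become NULL. Walk through each enrollment:
  - enrollment 1 (Dave): course_id=NULL, no match -> kept with NULL
  - enrollment 2 (Jack): course_id=6 -> matches Algebra
  - enrollment 3 (Eli): course_id=6 -> matches Algebra
  - enrollment 4 (Xander): course_id=6 -> matches Algebra
  - enrollment 5 (Carol): course_id=5 -> matches Algorithms
  - enrollment 6 (Quinn): course_id=2 -> matches Networks
  - enrollment 7 (Iris): course_id=5 -> matches Algorithms
  - enrollment 8 (Leo): course_id=5 -> matches Algorithms
  - enrollment 9 (Uma): course_id=NULL, no match -> kept with NULL
All 9 rows appear; 2 have NULL course.

SQL:
SELECT a.student, b.title AS course
FROM enrollments a
LEFT JOIN courses b ON a.course_id = b.id

Result:
student | course    
--------+-----------
Dave    | NULL      
Jack    | Algebra   
Eli     | Algebra   
Xander  | Algebra   
Carol   | Algorithms
Quinn   | Networks  
Iris    | Algorithms
Leo     | Algorithms
Uma     | NULL      


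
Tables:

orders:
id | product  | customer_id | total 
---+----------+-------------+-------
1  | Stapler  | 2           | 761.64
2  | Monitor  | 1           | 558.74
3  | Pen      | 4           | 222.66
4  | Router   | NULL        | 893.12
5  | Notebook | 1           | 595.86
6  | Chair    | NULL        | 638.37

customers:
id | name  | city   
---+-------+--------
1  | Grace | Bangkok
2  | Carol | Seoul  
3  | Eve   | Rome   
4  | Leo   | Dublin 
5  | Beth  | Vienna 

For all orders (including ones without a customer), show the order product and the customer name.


LEFT JOIN keeps every row from orders (the left table); where customer_id has no match in customers, the customer columns become NULL. Walk through each order:
  - order 1 (Stapler): customer_id=2 -> matches Carol
  - order 2 (Monitor): customer_id=1 -> matches Grace
  - order 3 (Pen): customer_id=4 -> matches Leo
  - order 4 (Router): customer_id=NULL, no match -> kept with NULL
  - order 5 (Notebook): customer_id=1 -> matches Grace
  - order 6 (Chair): customer_id=NULL, no match -> kept with NULL
All 6 rows appear; 2 have NULL customer.

SQL:
SELECT a.product, b.name AS customer
FROM orders a
LEFT JOIN customers b ON a.customer_id = b.id

Result:
product  | customer
---------+---------
Stapler  | Carol   
Monitor  | Grace   
Pen      | Leo     
Router   | NULL    
Notebook | Grace   
Chair    | NULL    


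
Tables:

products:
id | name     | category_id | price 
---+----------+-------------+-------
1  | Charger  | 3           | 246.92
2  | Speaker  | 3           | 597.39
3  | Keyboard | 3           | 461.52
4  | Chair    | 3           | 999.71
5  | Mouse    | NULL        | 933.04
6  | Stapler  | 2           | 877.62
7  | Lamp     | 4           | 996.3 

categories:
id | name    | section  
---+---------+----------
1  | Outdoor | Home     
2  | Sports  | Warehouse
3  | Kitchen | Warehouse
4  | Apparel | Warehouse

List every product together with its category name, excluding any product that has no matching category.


INNER JOIN keeps only products rows whose category_id matches an id in categories. Walk through each product:
  - product 1 (Charger): category_id=3 -> matches Kitchen
  - product 2 (Speaker): category_id=3 -> matches Kitchen
  - product 3 (Keyboard): category_id=3 -> matches Kitchen
  - product 4 (Chair): category_id=3 -> matches Kitchen
  - product 5 (Mouse): category_id=NULL, no match -> dropped
  - product 6 (Stapler): category_id=2 -> matches Sports
  - product 7 (Lamp): category_id=4 -> matches Apparel
So 1 of 7 rows is dropped.

SQL:
SELECT a.name, b.name AS category
FROM products a
INNER JOIN categories b ON a.category_id = b.id

Result:
name     | category
---------+---------
Charger  | Kitchen 
Speaker  | Kitchen 
Keyboard | Kitchen 
Chair    | Kitchen 
Stapler  | Sports  
Lamp     | Apparel 


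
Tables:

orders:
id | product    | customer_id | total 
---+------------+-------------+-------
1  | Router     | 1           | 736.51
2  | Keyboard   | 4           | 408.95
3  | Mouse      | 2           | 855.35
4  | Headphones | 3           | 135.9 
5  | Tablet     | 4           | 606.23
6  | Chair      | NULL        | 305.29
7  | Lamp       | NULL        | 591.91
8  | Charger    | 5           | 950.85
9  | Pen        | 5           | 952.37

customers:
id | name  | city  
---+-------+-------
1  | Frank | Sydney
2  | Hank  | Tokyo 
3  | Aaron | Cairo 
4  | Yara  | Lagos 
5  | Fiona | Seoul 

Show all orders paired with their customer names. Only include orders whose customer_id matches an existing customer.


INNER JOIN keeps only orders rows whose customer_id matches an id in customers. Walk through each order:
  - order 1 (Router): customer_id=1 -> matches Frank
  - order 2 (Keyboard): customer_id=4 -> matches Yara
  - order 3 (Mouse): customer_id=2 -> matches Hank
  - order 4 (Headphones): customer_id=3 -> matches Aaron
  - order 5 (Tablet): customer_id=4 -> matches Yara
  - order 6 (Chair): customer_id=NULL, no match -> dropped
  - order 7 (Lamp): customer_id=NULL, no match -> dropped
  - order 8 (Charger): customer_id=5 -> matches Fiona
  - order 9 (Pen): customer_id=5 -> matches Fiona
So 2 of 9 rows are dropped.

SQL:
SELECT a.product, b.name AS customer
FROM orders a
INNER JOIN customers b ON a.customer_id = b.id

Result:
product    | customer
-----------+---------
Router     | Frank   
Keyboard   | Yara    
Mouse      | Hank    
Headphones | Aaron   
Tablet     | Yara    
Charger    | Fiona   
Pen        | Fiona   


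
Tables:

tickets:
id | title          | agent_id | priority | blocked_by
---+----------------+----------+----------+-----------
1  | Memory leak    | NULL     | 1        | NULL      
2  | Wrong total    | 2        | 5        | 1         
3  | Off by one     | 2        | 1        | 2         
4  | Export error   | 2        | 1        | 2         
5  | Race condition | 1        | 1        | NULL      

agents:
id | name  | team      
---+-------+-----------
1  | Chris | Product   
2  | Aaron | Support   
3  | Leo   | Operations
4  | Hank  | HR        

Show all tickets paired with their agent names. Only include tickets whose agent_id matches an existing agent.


INNER JOIN keeps only tickets rows whose agent_id matches an id in agents. Walk through each ticket:
  - ticket 1 (Memory leak): agent_id=NULL, no match -> dropped
  - ticket 2 (Wrong total): agent_id=2 -> matches Aaron
  - ticket 3 (Off by one): agent_id=2 -> matches Aaron
  - ticket 4 (Export error): agent_id=2 -> matches Aaron
  - ticket 5 (Race condition): agent_id=1 -> matches Chris
So 1 of 5 rows is dropped.

SQL:
SELECT a.title, b.name AS agent
FROM tickets a
INNER JOIN agents b ON a.agent_id = b.id

Result:
title          | agent
---------------+------
Wrong total    | Aaron
Off by one     | Aaron
Export error   | Aaron
Race condition | Chris


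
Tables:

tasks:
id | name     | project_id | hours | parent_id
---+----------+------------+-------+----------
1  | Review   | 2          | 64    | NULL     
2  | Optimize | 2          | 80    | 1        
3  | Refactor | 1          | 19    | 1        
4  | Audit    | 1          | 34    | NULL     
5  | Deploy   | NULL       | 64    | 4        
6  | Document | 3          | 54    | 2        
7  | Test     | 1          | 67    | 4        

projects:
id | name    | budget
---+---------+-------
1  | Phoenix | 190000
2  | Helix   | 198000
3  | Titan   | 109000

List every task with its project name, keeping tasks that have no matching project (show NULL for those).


LEFT JOIN keeps every row from tasks (the left table); where project_id has no match in projects, the project columns become NULL. Walk through each task:
  - task 1 (Review): project_id=2 -> matches Helix
  - task 2 (Optimize): project_id=2 -> matches Helix
  - task 3 (Refactor): project_id=1 -> matches Phoenix
  - task 4 (Audit): project_id=1 -> matches Phoenix
  - task 5 (Deploy): project_id=NULL, no match -> kept with NULL
  - task 6 (Document): project_id=3 -> matches Titan
  - task 7 (Test): project_id=1 -> matches Phoenix
All 7 rows appear; 1 has NULL project.

SQL:
SELECT a.name, b.name AS project
FROM tasks a
LEFT JOIN projects b ON a.project_id = b.id

Result:
name     | project
---------+--------
Review   | Helix  
Optimize | Helix  
Refactor | Phoenix
Audit    | Phoenix
Deploy   | NULL   
Document | Titan  
Test     | Phoenix


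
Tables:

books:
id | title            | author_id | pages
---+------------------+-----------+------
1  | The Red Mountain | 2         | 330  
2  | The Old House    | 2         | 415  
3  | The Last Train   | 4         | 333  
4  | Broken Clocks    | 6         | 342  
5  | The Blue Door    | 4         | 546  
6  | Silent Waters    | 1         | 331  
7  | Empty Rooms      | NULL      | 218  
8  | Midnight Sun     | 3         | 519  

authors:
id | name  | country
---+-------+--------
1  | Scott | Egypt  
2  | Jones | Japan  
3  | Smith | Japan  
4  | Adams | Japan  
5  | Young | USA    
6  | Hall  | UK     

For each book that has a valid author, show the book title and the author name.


INNER JOIN keeps only books rows whose author_id matches an id in authors. Walk through each book:
  - book 1 (The Red Mountain): author_id=2 -> matches Jones
  - book 2 (The Old House): author_id=2 -> matches Jones
  - book 3 (The Last Train): author_id=4 -> matches Adams
  - book 4 (Broken Clocks): author_id=6 -> matches Hall
  - book 5 (The Blue Door): author_id=4 -> matches Adams
  - book 6 (Silent Waters): author_id=1 -> matches Scott
  - book 7 (Empty Rooms): author_id=NULL, no match -> dropped
  - book 8 (Midnight Sun): author_id=3 -> matches Smith
So 1 of 8 rows is dropped.

SQL:
SELECT a.title, b.name AS author
FROM books a
INNER JOIN authors b ON a.author_id = b.id

Result:
title            | author
-----------------+-------
The Red Mountain | Jones 
The Old House    | Jones 
The Last Train   | Adams 
Broken Clocks    | Hall  
The Blue Door    | Adams 
Silent Waters    | Scott 
Midnight Sun     | Smith 


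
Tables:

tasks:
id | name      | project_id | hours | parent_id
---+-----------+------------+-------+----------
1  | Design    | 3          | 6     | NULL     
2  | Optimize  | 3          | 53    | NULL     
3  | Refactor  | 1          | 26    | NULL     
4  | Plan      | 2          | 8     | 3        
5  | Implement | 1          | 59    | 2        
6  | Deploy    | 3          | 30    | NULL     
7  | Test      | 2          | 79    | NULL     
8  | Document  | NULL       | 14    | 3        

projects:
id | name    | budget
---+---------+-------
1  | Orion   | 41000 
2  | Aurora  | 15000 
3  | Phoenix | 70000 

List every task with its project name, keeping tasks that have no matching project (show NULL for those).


LEFT JOIN keeps every row from tasks (the left table); where project_id has no match in projects, the project columns become NULL. Walk through each task:
  - task 1 (Design): project_id=3 -> matches Phoenix
  - task 2 (Optimize): project_id=3 -> matches Phoenix
  - task 3 (Refactor): project_id=1 -> matches Orion
  - task 4 (Plan): project_id=2 -> matches Aurora
  - task 5 (Implement): project_id=1 -> matches Orion
  - task 6 (Deploy): project_id=3 -> matches Phoenix
  - task 7 (Test): project_id=2 -> matches Aurora
  - task 8 (Document): project_id=NULL, no match -> kept with NULL
All 8 rows appear; 1 has NULL project.

SQL:
SELECT a.name, b.name AS project
FROM tasks a
LEFT JOIN projects b ON a.project_id = b.id

Result:
name      | project
----------+--------
Design    | Phoenix
Optimize  | Phoenix
Refactor  | Orion  
Plan      | Aurora 
Implement | Orion  
Deploy    | Phoenix
Test      | Aurora 
Document  | NULL   


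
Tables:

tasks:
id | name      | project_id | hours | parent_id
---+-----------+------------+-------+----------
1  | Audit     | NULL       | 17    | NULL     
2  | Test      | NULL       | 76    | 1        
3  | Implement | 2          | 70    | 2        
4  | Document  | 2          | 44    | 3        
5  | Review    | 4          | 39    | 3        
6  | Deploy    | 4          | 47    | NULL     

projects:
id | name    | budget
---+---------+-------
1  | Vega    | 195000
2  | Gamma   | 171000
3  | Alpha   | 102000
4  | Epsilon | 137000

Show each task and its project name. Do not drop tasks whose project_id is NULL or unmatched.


LEFT JOIN keeps every row from tasks (the left table); where project_id has no match in projects, the project columns become NULL. Walk through each task:
  - task 1 (Audit): project_id=NULL, no match -> kept with NULL
  - task 2 (Test): project_id=NULL, no match -> kept with NULL
  - task 3 (Implement): project_id=2 -> matches Gamma
  - task 4 (Document): project_id=2 -> matches Gamma
  - task 5 (Review): project_id=4 -> matches Epsilon
  - task 6 (Deploy): project_id=4 -> matches Epsilon
All 6 rows appear; 2 have NULL project.

SQL:
SELECT a.name, b.name AS project
FROM tasks a
LEFT JOIN projects b ON a.project_id = b.id

Result:
name      | project
----------+--------
Audit     | NULL   
Test      | NULL   
Implement | Gamma  
Document  | Gamma  
Review    | Epsilon
Deploy    | Epsilon


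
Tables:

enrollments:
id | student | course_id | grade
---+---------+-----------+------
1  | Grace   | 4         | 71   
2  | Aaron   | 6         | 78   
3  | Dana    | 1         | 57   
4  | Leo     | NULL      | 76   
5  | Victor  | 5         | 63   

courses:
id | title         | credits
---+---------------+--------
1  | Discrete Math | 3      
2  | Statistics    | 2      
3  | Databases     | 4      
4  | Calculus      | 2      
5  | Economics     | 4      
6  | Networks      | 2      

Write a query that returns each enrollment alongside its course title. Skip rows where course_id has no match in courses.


INNER JOIN keeps only enrollments rows whose course_id matches an id in courses. Walk through each enrollment:
  - enrollment 1 (Grace): course_id=4 -> matches Calculus
  - enrollment 2 (Aaron): course_id=6 -> matches Networks
  - enrollment 3 (Dana): course_id=1 -> matches Discrete Math
  - enrollment 4 (Leo): course_id=NULL, no match -> dropped
  - enrollment 5 (Victor): course_id=5 -> matches Economics
So 1 of 5 rows is dropped.

SQL:
SELECT a.student, b.title AS course
FROM enrollments a
INNER JOIN courses b ON a.course_id = b.id

Result:
student | course       
--------+--------------
Grace   | Calculus     
Aaron   | Networks     
Dana    | Discrete Math
Victor  | Economics    


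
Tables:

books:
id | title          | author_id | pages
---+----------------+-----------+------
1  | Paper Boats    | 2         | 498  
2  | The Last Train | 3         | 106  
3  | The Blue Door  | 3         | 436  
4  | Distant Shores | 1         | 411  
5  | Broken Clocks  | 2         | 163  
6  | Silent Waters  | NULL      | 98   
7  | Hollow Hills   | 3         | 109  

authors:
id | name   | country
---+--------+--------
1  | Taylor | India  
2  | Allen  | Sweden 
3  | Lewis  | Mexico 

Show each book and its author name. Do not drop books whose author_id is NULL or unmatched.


LEFT JOIN keeps every row from books (the left table); where author_id has no match in authors, the author columns become NULL. Walk through each book:
  - book 1 (Paper Boats): author_id=2 -> matches Allen
  - book 2 (The Last Train): author_id=3 -> matches Lewis
  - book 3 (The Blue Door): author_id=3 -> matches Lewis
  - book 4 (Distant Shores): author_id=1 -> matches Taylor
  - book 5 (Broken Clocks): author_id=2 -> matches Allen
  - book 6 (Silent Waters): author_id=NULL, no match -> kept with NULL
  - book 7 (Hollow Hills): author_id=3 -> matches Lewis
All 7 rows appear; 1 has NULL author.

SQL:
SELECT a.title, b.name AS author
FROM books a
LEFT JOIN authors b ON a.author_id = b.id

Result:
title          | author
---------------+-------
Paper Boats    | Allen 
The Last Train | Lewis 
The Blue Door  | Lewis 
Distant Shores | Taylor
Broken Clocks  | Allen 
Silent Waters  | NULL  
Hollow Hills   | Lewis 


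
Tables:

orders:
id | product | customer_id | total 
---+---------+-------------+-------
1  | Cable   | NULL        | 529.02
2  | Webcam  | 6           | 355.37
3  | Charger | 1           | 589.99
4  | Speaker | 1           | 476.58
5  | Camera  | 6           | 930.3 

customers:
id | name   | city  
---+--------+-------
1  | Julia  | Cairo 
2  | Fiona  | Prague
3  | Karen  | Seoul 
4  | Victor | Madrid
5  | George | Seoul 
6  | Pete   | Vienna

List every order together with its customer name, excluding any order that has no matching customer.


INNER JOIN keeps only orders rows whose customer_id matches an id in customers. Walk through each order:
  - order 1 (Cable): customer_id=NULL, no match -> dropped
  - order 2 (Webcam): customer_id=6 -> matches Pete
  - order 3 (Charger): customer_id=1 -> matches Julia
  - order 4 (Speaker): customer_id=1 -> matches Julia
  - order 5 (Camera): customer_id=6 -> matches Pete
So 1 of 5 rows is dropped.

SQL:
SELECT a.product, b.name AS customer
FROM orders a
INNER JOIN customers b ON a.customer_id = b.id

Result:
product | customer
--------+---------
Webcam  | Pete    
Charger | Julia   
Speaker | Julia   
Camera  | Pete    


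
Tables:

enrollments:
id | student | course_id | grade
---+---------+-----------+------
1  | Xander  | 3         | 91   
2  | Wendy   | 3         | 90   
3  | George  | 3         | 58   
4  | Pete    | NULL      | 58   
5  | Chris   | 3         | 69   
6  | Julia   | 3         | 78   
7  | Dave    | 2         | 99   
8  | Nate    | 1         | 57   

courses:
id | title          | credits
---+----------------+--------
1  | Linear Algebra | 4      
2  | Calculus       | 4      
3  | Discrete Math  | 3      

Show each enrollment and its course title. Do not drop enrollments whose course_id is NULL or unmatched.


LEFT JOIN keeps every row from enrollments (the left table); where course_id has no match in courses, the course columns become NULL. Walk through each enrollment:
  - enrollment 1 (Xander): course_id=3 -> matches Discrete Math
  - enrollment 2 (Wendy): course_id=3 -> matches Discrete Math
  - enrollment 3 (George): course_id=3 -> matches Discrete Math
  - enrollment 4 (Pete): course_id=NULL, no match -> kept with NULL
  - enrollment 5 (Chris): course_id=3 -> matches Discrete Math
  - enrollment 6 (Julia): course_id=3 -> matches Discrete Math
  - enrollment 7 (Dave): course_id=2 -> matches Calculus
  - enrollment 8 (Nate): course_id=1 -> matches Linear Algebra
All 8 rows appear; 1 has NULL course.

SQL:
SELECT a.student, b.title AS course
FROM enrollments a
LEFT JOIN courses b ON a.course_id = b.id

Result:
student | course        
--------+---------------
Xander  | Discrete Math 
Wendy   | Discrete Math 
George  | Discrete Math 
Pete    | NULL          
Chris   | Discrete Math 
Julia   | Discrete Math 
Dave    | Calculus      
Nate    | Linear Algebra


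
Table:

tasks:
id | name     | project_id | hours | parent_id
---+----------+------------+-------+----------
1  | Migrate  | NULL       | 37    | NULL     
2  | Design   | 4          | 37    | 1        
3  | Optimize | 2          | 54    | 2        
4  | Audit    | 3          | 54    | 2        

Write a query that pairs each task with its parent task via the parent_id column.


This is a self-join: tasks is joined to a second copy of itself, matching each row's parent_id to another row's id. Use LEFT JOIN so rows with parent_id=NULL are kept.
  - task 1 (Migrate): parent_id=NULL -> NULL
  - task 2 (Design): parent_id=1 -> Migrate
  - task 3 (Optimize): parent_id=2 -> Design
  - task 4 (Audit): parent_id=2 -> Design

SQL:
SELECT a.name AS item, b.name AS parent
FROM tasks a
LEFT JOIN tasks b ON a.parent_id = b.id

Result:
item     | parent 
---------+--------
Migrate  | NULL   
Design   | Migrate
Optimize | Design 
Audit    | Design 


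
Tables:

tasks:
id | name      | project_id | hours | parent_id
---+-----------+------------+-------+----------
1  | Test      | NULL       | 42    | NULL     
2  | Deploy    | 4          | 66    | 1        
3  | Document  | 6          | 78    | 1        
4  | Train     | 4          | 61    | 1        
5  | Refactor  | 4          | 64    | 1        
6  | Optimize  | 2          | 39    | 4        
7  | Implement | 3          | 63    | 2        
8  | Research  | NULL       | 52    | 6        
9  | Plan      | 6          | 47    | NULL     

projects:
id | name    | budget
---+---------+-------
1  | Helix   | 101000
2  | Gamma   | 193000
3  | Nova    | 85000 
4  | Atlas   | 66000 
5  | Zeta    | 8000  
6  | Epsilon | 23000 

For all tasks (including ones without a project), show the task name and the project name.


LEFT JOIN keeps every row from tasks (the left table); where project_id has no match in projects, the project columns become NULL. Walk through each task:
  - task 1 (Test): project_id=NULL, no match -> kept with NULL
  - task 2 (Deploy): project_id=4 -> matches Atlas
  - task 3 (Document): project_id=6 -> matches Epsilon
  - task 4 (Train): project_id=4 -> matches Atlas
  - task 5 (Refactor): project_id=4 -> matches Atlas
  - task 6 (Optimize): project_id=2 -> matches Gamma
  - task 7 (Implement): project_id=3 -> matches Nova
  - task 8 (Research): project_id=NULL, no match -> kept with NULL
  - task 9 (Plan): project_id=6 -> matches Epsilon
All 9 rows appear; 2 have NULL project.

SQL:
SELECT a.name, b.name AS project
FROM tasks a
LEFT JOIN projects b ON a.project_id = b.id

Result:
name      | project
----------+--------
Test      | NULL   
Deploy    | Atlas  
Document  | Epsilon
Train     | Atlas  
Refactor  | Atlas  
Optimize  | Gamma  
Implement | Nova   
Research  | NULL   
Plan      | Epsilon


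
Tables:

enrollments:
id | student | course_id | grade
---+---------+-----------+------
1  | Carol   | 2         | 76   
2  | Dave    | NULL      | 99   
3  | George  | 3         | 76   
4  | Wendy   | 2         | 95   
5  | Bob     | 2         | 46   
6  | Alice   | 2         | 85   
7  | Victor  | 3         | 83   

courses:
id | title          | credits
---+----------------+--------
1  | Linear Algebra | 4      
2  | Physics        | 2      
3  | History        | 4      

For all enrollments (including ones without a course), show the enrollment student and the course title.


LEFT JOIN keeps every row from enrollments (the left table); where course_id has no match in courses, the course columns become NULL. Walk through each enrollment:
  - enrollment 1 (Carol): course_id=2 -> matches Physics
  - enrollment 2 (Dave): course_id=NULL, no match -> kept with NULL
  - enrollment 3 (George): course_id=3 -> matches History
  - enrollment 4 (Wendy): course_id=2 -> matches Physics
  - enrollment 5 (Bob): course_id=2 -> matches Physics
  - enrollment 6 (Alice): course_id=2 -> matches Physics
  - enrollment 7 (Victor): course_id=3 -> matches History
All 7 rows appear; 1 has NULL course.

SQL:
SELECT a.student, b.title AS course
FROM enrollments a
LEFT JOIN courses b ON a.course_id = b.id

Result:
student | course 
--------+--------
Carol   | Physics
Dave    | NULL   
George  | History
Wendy   | Physics
Bob     | Physics
Alice   | Physics
Victor  | History


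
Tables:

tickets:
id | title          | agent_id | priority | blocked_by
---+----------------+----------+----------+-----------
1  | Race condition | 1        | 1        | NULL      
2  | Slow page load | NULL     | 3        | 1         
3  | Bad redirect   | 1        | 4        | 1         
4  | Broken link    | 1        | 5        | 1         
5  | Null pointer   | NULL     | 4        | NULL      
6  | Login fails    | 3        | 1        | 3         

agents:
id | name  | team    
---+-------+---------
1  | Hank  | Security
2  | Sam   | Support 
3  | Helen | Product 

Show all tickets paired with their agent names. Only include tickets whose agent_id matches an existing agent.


INNER JOIN keeps only tickets rows whose agent_id matches an id in agents. Walk through each ticket:
  - ticket 1 (Race condition): agent_id=1 -> matches Hank
  - ticket 2 (Slow page load): agent_id=NULL, no match -> dropped
  - ticket 3 (Bad redirect): agent_id=1 -> matches Hank
  - ticket 4 (Broken link): agent_id=1 -> matches Hank
  - ticket 5 (Null pointer): agent_id=NULL, no match -> dropped
  - ticket 6 (Login fails): agent_id=3 -> matches Helen
So 2 of 6 rows are dropped.

SQL:
SELECT a.title, b.name AS agent
FROM tickets a
INNER JOIN agents b ON a.agent_id = b.id

Result:
title          | agent
---------------+------
Race condition | Hank 
Bad redirect   | Hank 
Broken link    | Hank 
Login fails    | Helen


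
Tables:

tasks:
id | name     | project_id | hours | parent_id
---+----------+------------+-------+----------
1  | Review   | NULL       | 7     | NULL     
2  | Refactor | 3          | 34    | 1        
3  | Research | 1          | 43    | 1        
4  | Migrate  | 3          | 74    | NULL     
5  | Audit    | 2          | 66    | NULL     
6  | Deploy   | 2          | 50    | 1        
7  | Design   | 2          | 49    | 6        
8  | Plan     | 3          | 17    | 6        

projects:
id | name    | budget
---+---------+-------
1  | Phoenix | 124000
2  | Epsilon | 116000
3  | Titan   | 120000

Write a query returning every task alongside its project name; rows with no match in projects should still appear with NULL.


LEFT JOIN keeps every row from tasks (the left table); where project_id has no match in projects, the project columns become NULL. Walk through each task:
  - task 1 (Review): project_id=NULL, no match -> kept with NULL
  - task 2 (Refactor): project_id=3 -> matches Titan
  - task 3 (Research): project_id=1 -> matches Phoenix
  - task 4 (Migrate): project_id=3 -> matches Titan
  - task 5 (Audit): project_id=2 -> matches Epsilon
  - task 6 (Deploy): project_id=2 -> matches Epsilon
  - task 7 (Design): project_id=2 -> matches Epsilon
  - task 8 (Plan): project_id=3 -> matches Titan
All 8 rows appear; 1 has NULL project.

SQL:
SELECT a.name, b.name AS project
FROM tasks a
LEFT JOIN projects b ON a.project_id = b.id

Result:
name     | project
---------+--------
Review   | NULL   
Refactor | Titan  
Research | Phoenix
Migrate  | Titan  
Audit    | Epsilon
Deploy   | Epsilon
Design   | Epsilon
Plan     | Titan  


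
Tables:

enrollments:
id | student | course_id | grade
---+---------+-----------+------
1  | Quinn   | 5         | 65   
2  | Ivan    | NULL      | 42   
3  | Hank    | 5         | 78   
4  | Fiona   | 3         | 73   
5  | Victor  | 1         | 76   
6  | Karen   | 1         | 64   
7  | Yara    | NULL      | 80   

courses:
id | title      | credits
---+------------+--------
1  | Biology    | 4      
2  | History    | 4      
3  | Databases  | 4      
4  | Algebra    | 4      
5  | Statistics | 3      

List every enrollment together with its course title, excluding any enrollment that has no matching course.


INNER JOIN keeps only enrollments rows whose course_id matches an id in courses. Walk through each enrollment:
  - enrollment 1 (Quinn): course_id=5 -> matches Statistics
  - enrollment 2 (Ivan): course_id=NULL, no match -> dropped
  - enrollment 3 (Hank): course_id=5 -> matches Statistics
  - enrollment 4 (Fiona): course_id=3 -> matches Databases
  - enrollment 5 (Victor): course_id=1 -> matches Biology
  - enrollment 6 (Karen): course_id=1 -> matches Biology
  - enrollment 7 (Yara): course_id=NULL, no match -> dropped
So 2 of 7 rows are dropped.

SQL:
SELECT a.student, b.title AS course
FROM enrollments a
INNER JOIN courses b ON a.course_id = b.id

Result:
student | course    
--------+-----------
Quinn   | Statistics
Hank    | Statistics
Fiona   | Databases 
Victor  | Biology   
Karen   | Biology   


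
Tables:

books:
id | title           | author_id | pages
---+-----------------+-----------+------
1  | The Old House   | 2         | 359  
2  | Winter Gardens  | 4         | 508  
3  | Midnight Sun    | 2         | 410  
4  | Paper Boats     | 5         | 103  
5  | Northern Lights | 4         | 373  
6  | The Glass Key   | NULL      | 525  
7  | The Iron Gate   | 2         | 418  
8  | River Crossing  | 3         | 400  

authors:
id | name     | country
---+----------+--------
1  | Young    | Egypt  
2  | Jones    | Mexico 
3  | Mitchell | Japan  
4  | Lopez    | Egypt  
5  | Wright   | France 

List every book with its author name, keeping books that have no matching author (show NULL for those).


LEFT JOIN keeps every row from books (the left table); where author_id has no match in authors, the author columns become NULL. Walk through each book:
  - book 1 (The Old House): author_id=2 -> matches Jones
  - book 2 (Winter Gardens): author_id=4 -> matches Lopez
  - book 3 (Midnight Sun): author_id=2 -> matches Jones
  - book 4 (Paper Boats): author_id=5 -> matches Wright
  - book 5 (Northern Lights): author_id=4 -> matches Lopez
  - book 6 (The Glass Key): author_id=NULL, no match -> kept with NULL
  - book 7 (The Iron Gate): author_id=2 -> matches Jones
  - book 8 (River Crossing): author_id=3 -> matches Mitchell
All 8 rows appear; 1 has NULL author.

SQL:
SELECT a.title, b.name AS author
FROM books a
LEFT JOIN authors b ON a.author_id = b.id

Result:
title           | author  
----------------+---------
The Old House   | Jones   
Winter Gardens  | Lopez   
Midnight Sun    | Jones   
Paper Boats     | Wright  
Northern Lights | Lopez   
The Glass Key   | NULL    
The Iron Gate   | Jones   
River Crossing  | Mitchell


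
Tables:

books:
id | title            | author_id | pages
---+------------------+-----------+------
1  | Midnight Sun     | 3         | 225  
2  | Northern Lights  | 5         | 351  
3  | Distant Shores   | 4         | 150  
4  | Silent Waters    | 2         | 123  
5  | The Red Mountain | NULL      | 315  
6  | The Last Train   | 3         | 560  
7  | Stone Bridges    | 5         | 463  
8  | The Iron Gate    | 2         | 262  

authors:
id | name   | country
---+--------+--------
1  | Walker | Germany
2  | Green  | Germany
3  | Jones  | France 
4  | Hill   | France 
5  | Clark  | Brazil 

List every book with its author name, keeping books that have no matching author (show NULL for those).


LEFT JOIN keeps every row from books (the left table); where author_id has no match in authors, the author columns become NULL. Walk through each book:
  - book 1 (Midnight Sun): author_id=3 -> matches Jones
  - book 2 (Northern Lights): author_id=5 -> matches Clark
  - book 3 (Distant Shores): author_id=4 -> matches Hill
  - book 4 (Silent Waters): author_id=2 -> matches Green
  - book 5 (The Red Mountain): author_id=NULL, no match -> kept with NULL
  - book 6 (The Last Train): author_id=3 -> matches Jones
  - book 7 (Stone Bridges): author_id=5 -> matches Clark
  - book 8 (The Iron Gate): author_id=2 -> matches Green
All 8 rows appear; 1 has NULL author.

SQL:
SELECT a.title, b.name AS author
FROM books a
LEFT JOIN authors b ON a.author_id = b.id

Result:
title            | author
-----------------+-------
Midnight Sun     | Jones 
Northern Lights  | Clark 
Distant Shores   | Hill  
Silent Waters    | Green 
The Red Mountain | NULL  
The Last Train   | Jones 
Stone Bridges    | Clark 
The Iron Gate    | Green 


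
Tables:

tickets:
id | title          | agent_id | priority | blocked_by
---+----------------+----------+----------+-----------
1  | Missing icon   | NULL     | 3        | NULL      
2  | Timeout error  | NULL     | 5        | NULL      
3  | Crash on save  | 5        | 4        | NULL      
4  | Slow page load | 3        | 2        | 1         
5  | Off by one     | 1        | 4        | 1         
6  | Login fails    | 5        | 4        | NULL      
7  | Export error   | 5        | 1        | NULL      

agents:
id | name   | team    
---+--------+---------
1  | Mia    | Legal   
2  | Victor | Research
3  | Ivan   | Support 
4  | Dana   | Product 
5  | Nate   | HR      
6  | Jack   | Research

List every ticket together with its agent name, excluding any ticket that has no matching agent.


INNER JOIN keeps only tickets rows whose agent_id matches an id in agents. Walk through each ticket:
  - ticket 1 (Missing icon): agent_id=NULL, no match -> dropped
  - ticket 2 (Timeout error): agent_id=NULL, no match -> dropped
  - ticket 3 (Crash on save): agent_id=5 -> matches Nate
  - ticket 4 (Slow page load): agent_id=3 -> matches Ivan
  - ticket 5 (Off by one): agent_id=1 -> matches Mia
  - ticket 6 (Login fails): agent_id=5 -> matches Nate
  - ticket 7 (Export error): agent_id=5 -> matches Nate
So 2 of 7 rows are dropped.

SQL:
SELECT a.title, b.name AS agent
FROM tickets a
INNER JOIN agents b ON a.agent_id = b.id

Result:
title          | agent
---------------+------
Crash on save  | Nate 
Slow page load | Ivan 
Off by one     | Mia  
Login fails    | Nate 
Export error   | Nate 


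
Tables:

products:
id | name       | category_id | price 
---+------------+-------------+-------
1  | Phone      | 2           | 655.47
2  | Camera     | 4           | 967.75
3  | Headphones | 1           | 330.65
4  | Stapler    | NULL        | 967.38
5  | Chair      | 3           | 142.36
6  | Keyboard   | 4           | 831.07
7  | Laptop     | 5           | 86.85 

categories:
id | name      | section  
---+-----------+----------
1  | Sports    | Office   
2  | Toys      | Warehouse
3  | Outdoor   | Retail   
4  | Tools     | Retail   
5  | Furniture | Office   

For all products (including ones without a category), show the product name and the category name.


LEFT JOIN keeps every row from products (the left table); where category_id has no match in categories, the category columns become NULL. Walk through each product:
  - product 1 (Phone): category_id=2 -> matches Toys
  - product 2 (Camera): category_id=4 -> matches Tools
  - product 3 (Headphones): category_id=1 -> matches Sports
  - product 4 (Stapler): category_id=NULL, no match -> kept with NULL
  - product 5 (Chair): category_id=3 -> matches Outdoor
  - product 6 (Keyboard): category_id=4 -> matches Tools
  - product 7 (Laptop): category_id=5 -> matches Furniture
All 7 rows appear; 1 has NULL category.

SQL:
SELECT a.name, b.name AS category
FROM products a
LEFT JOIN categories b ON a.category_id = b.id

Result:
name       | category 
-----------+----------
Phone      | Toys     
Camera     | Tools    
Headphones | Sports   
Stapler    | NULL     
Chair      | Outdoor  
Keyboard   | Tools    
Laptop     | Furniture


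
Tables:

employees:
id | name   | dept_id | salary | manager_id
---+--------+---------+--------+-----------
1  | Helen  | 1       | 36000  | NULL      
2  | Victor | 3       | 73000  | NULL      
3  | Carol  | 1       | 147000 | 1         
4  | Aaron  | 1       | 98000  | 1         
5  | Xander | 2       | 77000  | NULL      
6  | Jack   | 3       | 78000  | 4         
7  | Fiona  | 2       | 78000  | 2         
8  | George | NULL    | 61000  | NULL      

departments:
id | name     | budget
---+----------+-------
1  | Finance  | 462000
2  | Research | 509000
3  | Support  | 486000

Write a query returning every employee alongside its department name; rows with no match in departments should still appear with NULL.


LEFT JOIN keeps every row from employees (the left table); where dept_id has no match in departments, the department columns become NULL. Walk through each employee:
  - employee 1 (Helen): dept_id=1 -> matches Finance
  - employee 2 (Victor): dept_id=3 -> matches Support
  - employee 3 (Carol): dept_id=1 -> matches Finance
  - employee 4 (Aaron): dept_id=1 -> matches Finance
  - employee 5 (Xander): dept_id=2 -> matches Research
  - employee 6 (Jack): dept_id=3 -> matches Support
  - employee 7 (Fiona): dept_id=2 -> matches Research
  - employee 8 (George): dept_id=NULL, no match -> kept with NULL
All 8 rows appear; 1 has NULL department.

SQL:
SELECT a.name, b.name AS department
FROM employees a
LEFT JOIN departments b ON a.dept_id = b.id

Result:
name   | department
-------+-----------
Helen  | Finance   
Victor | Support   
Carol  | Finance   
Aaron  | Finance   
Xander | Research  
Jack   | Support   
Fiona  | Research  
George | NULL      
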